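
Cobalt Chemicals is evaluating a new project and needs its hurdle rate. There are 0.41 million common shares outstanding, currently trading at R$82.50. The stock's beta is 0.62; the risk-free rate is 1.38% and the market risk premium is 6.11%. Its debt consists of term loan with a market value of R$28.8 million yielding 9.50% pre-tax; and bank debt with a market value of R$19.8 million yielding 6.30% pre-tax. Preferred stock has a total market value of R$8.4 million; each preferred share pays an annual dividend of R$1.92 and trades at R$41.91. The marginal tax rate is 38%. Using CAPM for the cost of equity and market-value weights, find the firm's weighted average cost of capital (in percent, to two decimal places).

5.07%

Cost of equity via CAPM: Re = 1.38% + 0.62 × 6.11% = 5.1682%.
Cost of preferred: Rp = 1.92 / 41.91 = 4.5812%.
Market value of equity E = 82.5 × 0.41m = 33.825m.
Total capital V = 33.825 + 8.4 + 28.8 + 19.8 = 90.825.
Equity: weight = 33.825/90.825 = 0.3724; cost = 5.1682%.
Preferred: weight = 8.4/90.825 = 0.0925; cost = 4.5812%.
Term loan: weight = 28.8/90.825 = 0.3171; after-tax cost = 9.5% × (1 − 38%) = 5.8900%.
Bank debt: weight = 19.8/90.825 = 0.2180; after-tax cost = 6.3% × (1 − 38%) = 3.9060%.
WACC = 0.3724 × 5.1682% + 0.0925 × 4.5812% + 0.3171 × 5.8900% + 0.2180 × 3.9060% = 5.0676%.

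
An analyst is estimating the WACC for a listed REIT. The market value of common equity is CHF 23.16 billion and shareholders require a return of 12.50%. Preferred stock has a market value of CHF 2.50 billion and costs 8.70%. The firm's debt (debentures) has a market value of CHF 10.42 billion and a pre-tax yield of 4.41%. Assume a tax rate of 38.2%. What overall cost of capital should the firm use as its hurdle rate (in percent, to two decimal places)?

Total capital V = 23.16 + 2.5 + 10.42 = 36.08.
Equity: weight = 23.16/36.08 = 0.6419; cost = 12.5%.
Preferred: weight = 2.5/36.08 = 0.0693; cost = 8.7%.
Debentures: weight = 10.42/36.08 = 0.2888; after-tax cost = 4.41% × (1 − 38.2%) = 2.7254%.
WACC = 0.6419 × 12.5000% + 0.0693 × 8.7000% + 0.2888 × 2.7254% = 9.4138%.

9.41%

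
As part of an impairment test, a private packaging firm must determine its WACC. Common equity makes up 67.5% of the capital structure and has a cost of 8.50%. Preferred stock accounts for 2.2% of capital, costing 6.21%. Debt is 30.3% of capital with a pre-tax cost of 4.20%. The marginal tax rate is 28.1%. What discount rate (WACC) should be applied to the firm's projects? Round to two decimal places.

6.79%

After-tax cost of debt = 4.2% × (1 − 28.1%) = 3.0198%.
WACC = 0.675 × 8.5000% + 0.022 × 6.2100% + 0.303 × 3.0198% = 6.7891%.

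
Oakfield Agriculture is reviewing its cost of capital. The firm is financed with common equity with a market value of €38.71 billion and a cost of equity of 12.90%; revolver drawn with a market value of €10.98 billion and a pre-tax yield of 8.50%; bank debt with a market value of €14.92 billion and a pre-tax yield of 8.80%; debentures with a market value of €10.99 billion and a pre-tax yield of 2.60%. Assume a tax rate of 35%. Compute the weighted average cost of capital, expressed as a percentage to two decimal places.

8.78%

Total capital V = 38.71 + 10.98 + 14.92 + 10.99 = 75.6.
Equity: weight = 38.71/75.6 = 0.5120; cost = 12.9%.
Revolver drawn: weight = 10.98/75.6 = 0.1452; after-tax cost = 8.5% × (1 − 35%) = 5.5250%.
Bank debt: weight = 14.92/75.6 = 0.1974; after-tax cost = 8.8% × (1 − 35%) = 5.7200%.
Debentures: weight = 10.99/75.6 = 0.1454; after-tax cost = 2.6% × (1 − 35%) = 1.6900%.
WACC = 0.5120 × 12.9000% + 0.1452 × 5.5250% + 0.1974 × 5.7200% + 0.1454 × 1.6900% = 8.7823%.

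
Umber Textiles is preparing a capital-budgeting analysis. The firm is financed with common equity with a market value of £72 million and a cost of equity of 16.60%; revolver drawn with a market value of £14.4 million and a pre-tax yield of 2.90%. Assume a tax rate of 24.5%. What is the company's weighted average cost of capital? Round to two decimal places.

14.20%

Total capital V = 72 + 14.4 = 86.4.
Equity: weight = 72/86.4 = 0.8333; cost = 16.6%.
Revolver drawn: weight = 14.4/86.4 = 0.1667; after-tax cost = 2.9% × (1 − 24.5%) = 2.1895%.
WACC = 0.8333 × 16.6000% + 0.1667 × 2.1895% = 14.1982%.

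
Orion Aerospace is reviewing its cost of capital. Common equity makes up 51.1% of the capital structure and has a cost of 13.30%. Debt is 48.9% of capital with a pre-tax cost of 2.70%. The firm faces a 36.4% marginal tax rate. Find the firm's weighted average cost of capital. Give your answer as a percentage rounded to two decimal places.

After-tax cost of debt = 2.7% × (1 − 36.4%) = 1.7172%.
WACC = 0.511 × 13.3000% + 0.489 × 1.7172% = 7.6360%.

7.64%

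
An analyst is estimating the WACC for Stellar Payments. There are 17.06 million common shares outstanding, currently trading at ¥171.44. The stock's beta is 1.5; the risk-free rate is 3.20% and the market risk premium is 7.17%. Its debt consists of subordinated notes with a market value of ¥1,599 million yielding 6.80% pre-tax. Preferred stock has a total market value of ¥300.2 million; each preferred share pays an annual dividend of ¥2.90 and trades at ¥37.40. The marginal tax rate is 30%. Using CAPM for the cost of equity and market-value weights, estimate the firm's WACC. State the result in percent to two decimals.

Cost of equity via CAPM: Re = 3.2% + 1.5 × 7.17% = 13.9550%.
Cost of preferred: Rp = 2.9 / 37.4 = 7.7540%.
Market value of equity E = 171.44 × 17.06m = 2924.7664m.
Total capital V = 2924.7664 + 300.2 + 1599 = 4823.9664.
Equity: weight = 2924.7664/4823.9664 = 0.6063; cost = 13.955%.
Preferred: weight = 300.2/4823.9664 = 0.0622; cost = 7.754%.
Subordinated notes: weight = 1599/4823.9664 = 0.3315; after-tax cost = 6.8% × (1 − 30%) = 4.7600%.
WACC = 0.6063 × 13.9550% + 0.0622 × 7.7540% + 0.3315 × 4.7600% = 10.5212%.

10.52%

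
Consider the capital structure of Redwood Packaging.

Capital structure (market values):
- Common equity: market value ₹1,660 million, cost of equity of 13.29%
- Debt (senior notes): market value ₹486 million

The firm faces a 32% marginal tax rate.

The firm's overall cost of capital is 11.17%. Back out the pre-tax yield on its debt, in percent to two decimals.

Total capital V = 1660 + 486 = 2146.
Equity weight = 1660/2146 = 0.7735.
Senior notes weight = 486/2146 = 0.2265.
Equity contribution = 0.7735 × 13.29% = 10.2802%.
Remaining for debt = 11.17% − 10.2802% = 0.8898%.
Rd × (1 − 32%) × 0.2265 = 0.8898%  ⇒  Rd = 5.7777%.

5.78%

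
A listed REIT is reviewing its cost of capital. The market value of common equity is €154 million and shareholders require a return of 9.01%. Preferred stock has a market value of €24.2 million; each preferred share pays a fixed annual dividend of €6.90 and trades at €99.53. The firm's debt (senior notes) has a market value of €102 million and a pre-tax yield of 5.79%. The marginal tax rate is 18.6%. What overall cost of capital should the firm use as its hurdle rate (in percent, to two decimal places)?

7.27%

Cost of preferred: Rp = 6.9 / 99.53 = 6.9326%.
Total capital V = 154 + 24.2 + 102 = 280.2.
Equity: weight = 154/280.2 = 0.5496; cost = 9.01%.
Preferred: weight = 24.2/280.2 = 0.0864; cost = 6.9326%.
Senior notes: weight = 102/280.2 = 0.3640; after-tax cost = 5.79% × (1 − 18.6%) = 4.7131%.
WACC = 0.5496 × 9.0100% + 0.0864 × 6.9326% + 0.3640 × 4.7131% = 7.2664%.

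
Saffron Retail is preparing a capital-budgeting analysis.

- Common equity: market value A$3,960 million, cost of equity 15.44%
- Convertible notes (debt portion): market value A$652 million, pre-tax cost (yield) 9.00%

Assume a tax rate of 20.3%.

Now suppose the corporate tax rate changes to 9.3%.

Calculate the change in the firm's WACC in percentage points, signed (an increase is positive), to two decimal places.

Current WACC:
Total capital V = 3960 + 652 = 4612.
Equity: weight = 3960/4612 = 0.8586; cost = 15.44%.
Convertible notes (debt portion): weight = 652/4612 = 0.1414; after-tax cost = 9% × (1 − 20.3%) = 7.1730%.
WACC = 0.8586 × 15.4400% + 0.1414 × 7.1730% = 14.2713%.
After the change:
Total capital V = 3960 + 652 = 4612.
Equity: weight = 3960/4612 = 0.8586; cost = 15.44%.
Convertible notes (debt portion): weight = 652/4612 = 0.1414; after-tax cost = 9% × (1 − 9.3%) = 8.1630%.
WACC = 0.8586 × 15.4400% + 0.1414 × 8.1630% = 14.4112%.
Change in WACC = 14.4112% − 14.2713% = 0.1400 pp.

+0.14 pp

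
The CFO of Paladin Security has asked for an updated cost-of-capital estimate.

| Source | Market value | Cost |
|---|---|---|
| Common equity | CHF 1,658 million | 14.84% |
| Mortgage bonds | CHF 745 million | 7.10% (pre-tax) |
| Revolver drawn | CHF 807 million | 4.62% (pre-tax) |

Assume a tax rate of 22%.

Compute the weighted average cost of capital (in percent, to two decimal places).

Total capital V = 1658 + 745 + 807 = 3210.
Equity: weight = 1658/3210 = 0.5165; cost = 14.84%.
Mortgage bonds: weight = 745/3210 = 0.2321; after-tax cost = 7.1% × (1 − 22%) = 5.5380%.
Revolver drawn: weight = 807/3210 = 0.2514; after-tax cost = 4.62% × (1 − 22%) = 3.6036%.
WACC = 0.5165 × 14.8400% + 0.2321 × 5.5380% + 0.2514 × 3.6036% = 9.8563%.

9.86%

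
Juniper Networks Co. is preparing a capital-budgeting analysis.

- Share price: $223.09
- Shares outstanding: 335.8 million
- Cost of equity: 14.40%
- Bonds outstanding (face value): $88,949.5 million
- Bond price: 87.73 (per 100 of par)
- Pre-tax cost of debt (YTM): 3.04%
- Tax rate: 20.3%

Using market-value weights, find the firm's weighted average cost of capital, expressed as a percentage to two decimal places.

8.29%

Market value of equity E = 223.09 × 335.8m = 74913.622m. Market value of debt D = 88949.5m × 87.73/100 = 78035.39635m.
Total capital V = 74913.622 + 78035.39635 = 152949.01835.
Equity: weight = 74913.622/152949.01835 = 0.4898; cost = 14.4%.
Bonds outstanding: weight = 78035.39635/152949.01835 = 0.5102; after-tax cost = 3.04% × (1 − 20.3%) = 2.4229%.
WACC = 0.4898 × 14.4000% + 0.5102 × 2.4229% = 8.2892%.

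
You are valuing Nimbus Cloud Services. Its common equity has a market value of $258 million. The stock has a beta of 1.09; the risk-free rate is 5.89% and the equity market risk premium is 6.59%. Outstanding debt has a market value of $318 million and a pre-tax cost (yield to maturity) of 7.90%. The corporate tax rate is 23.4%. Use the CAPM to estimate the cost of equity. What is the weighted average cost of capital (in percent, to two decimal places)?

Cost of equity via CAPM: Re = 5.89% + 1.09 × 6.59% = 13.0731%.
Total capital V = 258 + 318 = 576.
Equity: weight = 258/576 = 0.4479; cost = 13.0731%.
Debt: weight = 318/576 = 0.5521; after-tax cost = 7.9% × (1 − 23.4%) = 6.0514%.
WACC = 0.4479 × 13.0731% + 0.5521 × 6.0514% = 9.1965%.

9.20%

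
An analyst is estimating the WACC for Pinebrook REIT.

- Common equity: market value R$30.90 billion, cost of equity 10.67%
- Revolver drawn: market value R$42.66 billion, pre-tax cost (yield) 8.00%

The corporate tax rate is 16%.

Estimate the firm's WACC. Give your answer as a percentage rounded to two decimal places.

8.38%

Total capital V = 30.9 + 42.66 = 73.56.
Equity: weight = 30.9/73.56 = 0.4201; cost = 10.67%.
Revolver drawn: weight = 42.66/73.56 = 0.5799; after-tax cost = 8% × (1 − 16%) = 6.7200%.
WACC = 0.4201 × 10.6700% + 0.5799 × 6.7200% = 8.3793%.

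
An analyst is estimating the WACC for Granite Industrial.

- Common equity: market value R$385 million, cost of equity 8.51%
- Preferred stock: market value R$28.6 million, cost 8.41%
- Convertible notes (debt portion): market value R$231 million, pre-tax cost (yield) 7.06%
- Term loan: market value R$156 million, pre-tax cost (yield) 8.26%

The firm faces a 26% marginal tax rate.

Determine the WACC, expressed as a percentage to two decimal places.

7.09%

Total capital V = 385 + 28.6 + 231 + 156 = 800.6.
Equity: weight = 385/800.6 = 0.4809; cost = 8.51%.
Preferred: weight = 28.6/800.6 = 0.0357; cost = 8.41%.
Convertible notes (debt portion): weight = 231/800.6 = 0.2885; after-tax cost = 7.06% × (1 − 26%) = 5.2244%.
Term loan: weight = 156/800.6 = 0.1949; after-tax cost = 8.26% × (1 − 26%) = 6.1124%.
WACC = 0.4809 × 8.5100% + 0.0357 × 8.4100% + 0.2885 × 5.2244% + 0.1949 × 6.1124% = 7.0912%.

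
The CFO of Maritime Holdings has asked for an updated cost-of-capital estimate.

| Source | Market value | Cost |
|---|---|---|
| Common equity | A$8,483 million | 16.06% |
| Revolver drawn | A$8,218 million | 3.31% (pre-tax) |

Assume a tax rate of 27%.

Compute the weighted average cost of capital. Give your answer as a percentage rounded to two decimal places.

Total capital V = 8483 + 8218 = 16701.
Equity: weight = 8483/16701 = 0.5079; cost = 16.06%.
Revolver drawn: weight = 8218/16701 = 0.4921; after-tax cost = 3.31% × (1 − 27%) = 2.4163%.
WACC = 0.5079 × 16.0600% + 0.4921 × 2.4163% = 9.3464%.

9.35%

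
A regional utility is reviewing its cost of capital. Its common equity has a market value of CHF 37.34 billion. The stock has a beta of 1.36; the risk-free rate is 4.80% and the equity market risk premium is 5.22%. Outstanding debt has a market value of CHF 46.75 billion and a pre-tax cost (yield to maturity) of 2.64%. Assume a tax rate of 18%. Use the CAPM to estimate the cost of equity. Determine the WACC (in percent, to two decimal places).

6.49%

Cost of equity via CAPM: Re = 4.8% + 1.36 × 5.22% = 11.8992%.
Total capital V = 37.34 + 46.75 = 84.09.
Equity: weight = 37.34/84.09 = 0.4440; cost = 11.8992%.
Debt: weight = 46.75/84.09 = 0.5560; after-tax cost = 2.64% × (1 − 18%) = 2.1648%.
WACC = 0.4440 × 11.8992% + 0.5560 × 2.1648% = 6.4873%.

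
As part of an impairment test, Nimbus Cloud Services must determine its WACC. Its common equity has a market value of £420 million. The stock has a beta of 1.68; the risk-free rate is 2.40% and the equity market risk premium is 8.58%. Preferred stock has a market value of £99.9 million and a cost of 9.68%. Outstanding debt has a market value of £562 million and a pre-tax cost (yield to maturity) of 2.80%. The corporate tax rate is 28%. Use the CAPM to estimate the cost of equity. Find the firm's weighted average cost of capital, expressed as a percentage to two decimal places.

8.47%

Cost of equity via CAPM: Re = 2.4% + 1.68 × 8.58% = 16.8144%.
Total capital V = 420 + 99.9 + 562 = 1081.9.
Equity: weight = 420/1081.9 = 0.3882; cost = 16.8144%.
Preferred: weight = 99.9/1081.9 = 0.0923; cost = 9.68%.
Debt: weight = 562/1081.9 = 0.5195; after-tax cost = 2.8% × (1 − 28%) = 2.0160%.
WACC = 0.3882 × 16.8144% + 0.0923 × 9.6800% + 0.5195 × 2.0160% = 8.4685%.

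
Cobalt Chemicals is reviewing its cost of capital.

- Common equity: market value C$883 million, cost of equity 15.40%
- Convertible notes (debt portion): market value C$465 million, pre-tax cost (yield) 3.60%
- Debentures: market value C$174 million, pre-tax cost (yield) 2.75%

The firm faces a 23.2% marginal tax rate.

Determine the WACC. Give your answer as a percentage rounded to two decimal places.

10.02%

Total capital V = 883 + 465 + 174 = 1522.
Equity: weight = 883/1522 = 0.5802; cost = 15.4%.
Convertible notes (debt portion): weight = 465/1522 = 0.3055; after-tax cost = 3.6% × (1 − 23.2%) = 2.7648%.
Debentures: weight = 174/1522 = 0.1143; after-tax cost = 2.75% × (1 − 23.2%) = 2.1120%.
WACC = 0.5802 × 15.4000% + 0.3055 × 2.7648% + 0.1143 × 2.1120% = 10.0206%.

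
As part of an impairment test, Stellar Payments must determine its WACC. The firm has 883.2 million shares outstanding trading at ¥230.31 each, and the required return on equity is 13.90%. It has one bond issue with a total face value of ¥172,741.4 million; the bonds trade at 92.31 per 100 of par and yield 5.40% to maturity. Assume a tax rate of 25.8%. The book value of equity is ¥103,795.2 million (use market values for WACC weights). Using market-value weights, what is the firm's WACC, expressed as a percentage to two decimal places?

9.55%

Market value of equity E = 230.31 × 883.2m = 203409.792m. Market value of debt D = 172741.4m × 92.31/100 = 159457.58634m.
Total capital V = 203409.792 + 159457.58634 = 362867.37834.
Equity: weight = 203409.792/362867.37834 = 0.5606; cost = 13.9%.
Bonds outstanding: weight = 159457.58634/362867.37834 = 0.4394; after-tax cost = 5.4% × (1 − 25.8%) = 4.0068%.
WACC = 0.5606 × 13.9000% + 0.4394 × 4.0068% = 9.5526%.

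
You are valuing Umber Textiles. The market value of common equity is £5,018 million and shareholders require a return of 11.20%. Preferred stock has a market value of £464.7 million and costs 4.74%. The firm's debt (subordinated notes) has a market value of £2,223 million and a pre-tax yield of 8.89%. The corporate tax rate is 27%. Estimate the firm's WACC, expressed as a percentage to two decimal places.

9.45%

Total capital V = 5018 + 464.7 + 2223 = 7705.7.
Equity: weight = 5018/7705.7 = 0.6512; cost = 11.2%.
Preferred: weight = 464.7/7705.7 = 0.0603; cost = 4.74%.
Subordinated notes: weight = 2223/7705.7 = 0.2885; after-tax cost = 8.89% × (1 − 27%) = 6.4897%.
WACC = 0.6512 × 11.2000% + 0.0603 × 4.7400% + 0.2885 × 6.4897% = 9.4516%.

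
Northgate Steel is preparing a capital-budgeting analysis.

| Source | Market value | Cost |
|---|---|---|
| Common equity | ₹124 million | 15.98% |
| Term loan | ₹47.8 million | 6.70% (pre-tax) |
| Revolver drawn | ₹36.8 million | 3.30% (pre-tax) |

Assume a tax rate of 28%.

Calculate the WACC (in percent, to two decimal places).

11.02%

Total capital V = 124 + 47.8 + 36.8 = 208.6.
Equity: weight = 124/208.6 = 0.5944; cost = 15.98%.
Term loan: weight = 47.8/208.6 = 0.2291; after-tax cost = 6.7% × (1 − 28%) = 4.8240%.
Revolver drawn: weight = 36.8/208.6 = 0.1764; after-tax cost = 3.3% × (1 − 28%) = 2.3760%.
WACC = 0.5944 × 15.9800% + 0.2291 × 4.8240% + 0.1764 × 2.3760% = 11.0237%.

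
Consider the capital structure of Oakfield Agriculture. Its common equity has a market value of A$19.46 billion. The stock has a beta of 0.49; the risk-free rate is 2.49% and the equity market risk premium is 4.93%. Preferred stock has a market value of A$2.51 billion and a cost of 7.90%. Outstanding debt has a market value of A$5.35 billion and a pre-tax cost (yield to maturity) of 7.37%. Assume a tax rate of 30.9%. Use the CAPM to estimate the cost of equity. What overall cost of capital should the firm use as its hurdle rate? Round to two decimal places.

5.22%

Cost of equity via CAPM: Re = 2.49% + 0.49 × 4.93% = 4.9057%.
Total capital V = 19.46 + 2.51 + 5.35 = 27.32.
Equity: weight = 19.46/27.32 = 0.7123; cost = 4.9057%.
Preferred: weight = 2.51/27.32 = 0.0919; cost = 7.9%.
Debt: weight = 5.35/27.32 = 0.1958; after-tax cost = 7.37% × (1 − 30.9%) = 5.0927%.
WACC = 0.7123 × 4.9057% + 0.0919 × 7.9000% + 0.1958 × 5.0927% = 5.2174%.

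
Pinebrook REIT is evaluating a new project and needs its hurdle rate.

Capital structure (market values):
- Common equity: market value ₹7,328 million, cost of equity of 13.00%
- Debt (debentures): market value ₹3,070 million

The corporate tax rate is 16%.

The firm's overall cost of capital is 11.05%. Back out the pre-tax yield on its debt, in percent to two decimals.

Total capital V = 7328 + 3070 = 10398.
Equity weight = 7328/10398 = 0.7048.
Debentures weight = 3070/10398 = 0.2952.
Equity contribution = 0.7048 × 13% = 9.1618%.
Remaining for debt = 11.05% − 9.1618% = 1.8882%.
Rd × (1 − 16%) × 0.2952 = 1.8882%  ⇒  Rd = 7.6136%.

7.61%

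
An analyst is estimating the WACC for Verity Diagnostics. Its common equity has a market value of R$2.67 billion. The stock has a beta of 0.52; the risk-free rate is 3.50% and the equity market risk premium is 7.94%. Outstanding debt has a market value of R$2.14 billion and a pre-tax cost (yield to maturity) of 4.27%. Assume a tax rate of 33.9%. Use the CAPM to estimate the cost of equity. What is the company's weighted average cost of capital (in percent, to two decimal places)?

5.49%

Cost of equity via CAPM: Re = 3.5% + 0.52 × 7.94% = 7.6288%.
Total capital V = 2.67 + 2.14 = 4.81.
Equity: weight = 2.67/4.81 = 0.5551; cost = 7.6288%.
Debt: weight = 2.14/4.81 = 0.4449; after-tax cost = 4.27% × (1 − 33.9%) = 2.8225%.
WACC = 0.5551 × 7.6288% + 0.4449 × 2.8225% = 5.4904%.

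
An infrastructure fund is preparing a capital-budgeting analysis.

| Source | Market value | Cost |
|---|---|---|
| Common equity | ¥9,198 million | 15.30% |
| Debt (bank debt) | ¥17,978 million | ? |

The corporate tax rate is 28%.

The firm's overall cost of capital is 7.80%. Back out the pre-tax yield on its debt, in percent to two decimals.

Total capital V = 9198 + 17978 = 27176.
Equity weight = 9198/27176 = 0.3385.
Bank debt weight = 17978/27176 = 0.6615.
Equity contribution = 0.3385 × 15.3% = 5.1784%.
Remaining for debt = 7.8% − 5.1784% = 2.6216%.
Rd × (1 − 28%) × 0.6615 = 2.6216%  ⇒  Rd = 5.5039%.

5.50%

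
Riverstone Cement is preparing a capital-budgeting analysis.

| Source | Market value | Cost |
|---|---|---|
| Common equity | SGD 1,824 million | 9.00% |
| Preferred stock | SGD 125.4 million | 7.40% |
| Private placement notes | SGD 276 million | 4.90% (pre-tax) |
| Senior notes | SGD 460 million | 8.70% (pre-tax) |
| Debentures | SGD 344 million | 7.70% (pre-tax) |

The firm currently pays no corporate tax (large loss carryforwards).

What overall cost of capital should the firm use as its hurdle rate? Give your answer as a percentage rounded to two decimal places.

8.37%

Total capital V = 1824 + 125.4 + 276 + 460 + 344 = 3029.4.
Equity: weight = 1824/3029.4 = 0.6021; cost = 9%.
Preferred: weight = 125.4/3029.4 = 0.0414; cost = 7.4%.
Private placement notes: weight = 276/3029.4 = 0.0911; after-tax cost = 4.9% × (1 − 0%) = 4.9000%.
Senior notes: weight = 460/3029.4 = 0.1518; after-tax cost = 8.7% × (1 − 0%) = 8.7000%.
Debentures: weight = 344/3029.4 = 0.1136; after-tax cost = 7.7% × (1 − 0%) = 7.7000%.
WACC = 0.6021 × 9.0000% + 0.0414 × 7.4000% + 0.0911 × 4.9000% + 0.1518 × 8.7000% + 0.1136 × 7.7000% = 8.3671%.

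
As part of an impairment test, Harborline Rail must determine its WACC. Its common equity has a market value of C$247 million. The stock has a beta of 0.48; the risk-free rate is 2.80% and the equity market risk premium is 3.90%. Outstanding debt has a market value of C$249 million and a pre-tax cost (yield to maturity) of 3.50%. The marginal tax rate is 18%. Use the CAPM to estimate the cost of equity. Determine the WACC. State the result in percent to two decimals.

3.77%

Cost of equity via CAPM: Re = 2.8% + 0.48 × 3.9% = 4.6720%.
Total capital V = 247 + 249 = 496.
Equity: weight = 247/496 = 0.4980; cost = 4.672%.
Debt: weight = 249/496 = 0.5020; after-tax cost = 3.5% × (1 − 18%) = 2.8700%.
WACC = 0.4980 × 4.6720% + 0.5020 × 2.8700% = 3.7674%.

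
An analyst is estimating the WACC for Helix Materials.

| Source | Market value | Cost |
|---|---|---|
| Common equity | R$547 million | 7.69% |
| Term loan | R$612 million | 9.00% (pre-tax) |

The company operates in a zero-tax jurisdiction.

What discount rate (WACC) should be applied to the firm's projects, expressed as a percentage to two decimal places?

Total capital V = 547 + 612 = 1159.
Equity: weight = 547/1159 = 0.4720; cost = 7.69%.
Term loan: weight = 612/1159 = 0.5280; after-tax cost = 9% × (1 − 0%) = 9.0000%.
WACC = 0.4720 × 7.6900% + 0.5280 × 9.0000% = 8.3817%.

8.38%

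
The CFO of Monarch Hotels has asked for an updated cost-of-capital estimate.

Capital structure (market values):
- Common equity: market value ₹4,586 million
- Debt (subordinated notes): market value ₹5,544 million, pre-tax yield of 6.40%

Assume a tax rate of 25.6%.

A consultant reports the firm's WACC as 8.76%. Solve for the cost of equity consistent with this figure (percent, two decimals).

Total capital V = 4586 + 5544 = 10130.
Equity weight = 4586/10130 = 0.4527.
Subordinated notes weight = 5544/10130 = 0.5473.
Debt contribution = 0.5473 × 6.4% × (1 − 25.6%) = 2.6060%.
Required equity contribution = 8.76% − 2.6060% = 6.1540%.
Re = 6.1540% / 0.4527 = 13.5937%.

13.59%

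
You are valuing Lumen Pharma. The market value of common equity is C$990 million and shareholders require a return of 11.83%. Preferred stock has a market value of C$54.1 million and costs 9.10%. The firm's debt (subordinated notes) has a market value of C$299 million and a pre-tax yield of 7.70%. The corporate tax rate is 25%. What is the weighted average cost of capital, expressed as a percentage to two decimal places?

10.37%

Total capital V = 990 + 54.1 + 299 = 1343.1.
Equity: weight = 990/1343.1 = 0.7371; cost = 11.83%.
Preferred: weight = 54.1/1343.1 = 0.0403; cost = 9.1%.
Subordinated notes: weight = 299/1343.1 = 0.2226; after-tax cost = 7.7% × (1 − 25%) = 5.7750%.
WACC = 0.7371 × 11.8300% + 0.0403 × 9.1000% + 0.2226 × 5.7750% = 10.3721%.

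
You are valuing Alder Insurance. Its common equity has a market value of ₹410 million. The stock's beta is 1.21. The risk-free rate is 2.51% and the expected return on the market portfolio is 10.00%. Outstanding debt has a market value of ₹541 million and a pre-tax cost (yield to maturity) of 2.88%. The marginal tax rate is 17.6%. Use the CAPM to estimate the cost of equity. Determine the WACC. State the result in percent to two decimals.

6.34%

Market risk premium = 10.0% − 2.51% = 7.49%.
Cost of equity via CAPM: Re = 2.51% + 1.21 × 7.49% = 11.5729%.
Total capital V = 410 + 541 = 951.
Equity: weight = 410/951 = 0.4311; cost = 11.5729%.
Debt: weight = 541/951 = 0.5689; after-tax cost = 2.88% × (1 − 17.6%) = 2.3731%.
WACC = 0.4311 × 11.5729% + 0.5689 × 2.3731% = 6.3394%.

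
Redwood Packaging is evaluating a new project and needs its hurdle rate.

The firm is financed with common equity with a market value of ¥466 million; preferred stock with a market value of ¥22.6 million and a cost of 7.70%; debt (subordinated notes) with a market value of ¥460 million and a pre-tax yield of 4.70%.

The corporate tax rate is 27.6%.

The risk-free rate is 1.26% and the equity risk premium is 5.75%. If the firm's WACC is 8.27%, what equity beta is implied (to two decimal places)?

2.06

Total capital V = 466 + 22.6 + 460 = 948.6.
Equity weight = 466/948.6 = 0.4913.
Preferred weight = 22.6/948.6 = 0.0238.
Subordinated notes weight = 460/948.6 = 0.4849.
Debt contribution = 0.4849 × 4.7% × (1 − 27.6%) = 1.6501%.
Preferred contribution = 0.0238 × 7.7% = 0.1834%.
Required equity contribution = 8.27% − 1.8336% = 6.4364%  ⇒  Re = 13.1022%.
CAPM: 13.1022% = 1.26% + β × 5.75%  ⇒  β = 2.0595.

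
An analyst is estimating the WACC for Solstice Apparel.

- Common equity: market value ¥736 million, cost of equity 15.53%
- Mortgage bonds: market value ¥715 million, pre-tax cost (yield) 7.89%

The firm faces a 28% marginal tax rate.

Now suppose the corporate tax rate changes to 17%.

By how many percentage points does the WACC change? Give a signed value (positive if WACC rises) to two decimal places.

Current WACC:
Total capital V = 736 + 715 = 1451.
Equity: weight = 736/1451 = 0.5072; cost = 15.53%.
Mortgage bonds: weight = 715/1451 = 0.4928; after-tax cost = 7.89% × (1 − 28%) = 5.6808%.
WACC = 0.5072 × 15.5300% + 0.4928 × 5.6808% = 10.6767%.
After the change:
Total capital V = 736 + 715 = 1451.
Equity: weight = 736/1451 = 0.5072; cost = 15.53%.
Mortgage bonds: weight = 715/1451 = 0.4928; after-tax cost = 7.89% × (1 − 17%) = 6.5487%.
WACC = 0.5072 × 15.5300% + 0.4928 × 6.5487% = 11.1043%.
Change in WACC = 11.1043% − 10.6767% = 0.4277 pp.

+0.43 pp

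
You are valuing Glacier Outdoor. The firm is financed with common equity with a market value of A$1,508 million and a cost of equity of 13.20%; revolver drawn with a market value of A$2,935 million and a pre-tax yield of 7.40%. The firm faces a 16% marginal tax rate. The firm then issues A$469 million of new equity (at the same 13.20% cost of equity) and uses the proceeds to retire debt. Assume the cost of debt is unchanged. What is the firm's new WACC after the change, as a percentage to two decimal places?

9.32%

After the change:
Total capital V = 1977 + 2466 = 4443.
Equity: weight = 1977/4443 = 0.4450; cost = 13.2%.
Revolver drawn: weight = 2466/4443 = 0.5550; after-tax cost = 7.4% × (1 − 16%) = 6.2160%.
WACC = 0.4450 × 13.2000% + 0.5550 × 6.2160% = 9.3237%.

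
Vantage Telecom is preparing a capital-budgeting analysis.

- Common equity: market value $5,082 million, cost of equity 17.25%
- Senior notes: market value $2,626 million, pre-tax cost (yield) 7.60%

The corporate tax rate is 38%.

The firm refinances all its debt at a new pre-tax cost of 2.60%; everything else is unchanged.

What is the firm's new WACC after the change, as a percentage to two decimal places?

11.92%

After the change:
Total capital V = 5082 + 2626 = 7708.
Equity: weight = 5082/7708 = 0.6593; cost = 17.25%.
Senior notes: weight = 2626/7708 = 0.3407; after-tax cost = 2.6% × (1 − 38%) = 1.6120%.
WACC = 0.6593 × 17.2500% + 0.3407 × 1.6120% = 11.9224%.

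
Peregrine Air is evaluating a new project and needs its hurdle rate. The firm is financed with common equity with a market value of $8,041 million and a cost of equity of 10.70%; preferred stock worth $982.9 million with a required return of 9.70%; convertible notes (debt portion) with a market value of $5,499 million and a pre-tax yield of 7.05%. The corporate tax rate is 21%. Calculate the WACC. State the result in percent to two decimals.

8.69%

Total capital V = 8041 + 982.9 + 5499 = 14522.9.
Equity: weight = 8041/14522.9 = 0.5537; cost = 10.7%.
Preferred: weight = 982.9/14522.9 = 0.0677; cost = 9.7%.
Convertible notes (debt portion): weight = 5499/14522.9 = 0.3786; after-tax cost = 7.05% × (1 − 21%) = 5.5695%.
WACC = 0.5537 × 10.7000% + 0.0677 × 9.7000% + 0.3786 × 5.5695% = 8.6897%.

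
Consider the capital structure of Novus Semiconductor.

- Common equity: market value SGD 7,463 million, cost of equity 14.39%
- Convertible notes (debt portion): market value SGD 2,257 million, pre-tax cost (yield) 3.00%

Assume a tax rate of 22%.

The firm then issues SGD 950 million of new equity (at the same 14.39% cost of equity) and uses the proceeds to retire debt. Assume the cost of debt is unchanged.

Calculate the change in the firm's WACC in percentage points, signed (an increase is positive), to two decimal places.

+1.18 pp

Current WACC:
Total capital V = 7463 + 2257 = 9720.
Equity: weight = 7463/9720 = 0.7678; cost = 14.39%.
Convertible notes (debt portion): weight = 2257/9720 = 0.2322; after-tax cost = 3% × (1 − 22%) = 2.3400%.
WACC = 0.7678 × 14.3900% + 0.2322 × 2.3400% = 11.5920%.
After the change:
Total capital V = 8413 + 1307 = 9720.
Equity: weight = 8413/9720 = 0.8655; cost = 14.39%.
Convertible notes (debt portion): weight = 1307/9720 = 0.1345; after-tax cost = 3% × (1 − 22%) = 2.3400%.
WACC = 0.8655 × 14.3900% + 0.1345 × 2.3400% = 12.7697%.
Change in WACC = 12.7697% − 11.5920% = 1.1777 pp.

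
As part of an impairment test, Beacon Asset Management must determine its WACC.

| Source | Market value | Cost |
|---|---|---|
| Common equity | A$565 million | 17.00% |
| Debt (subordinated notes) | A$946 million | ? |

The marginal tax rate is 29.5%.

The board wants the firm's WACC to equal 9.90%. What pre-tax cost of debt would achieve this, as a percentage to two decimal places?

8.03%

Total capital V = 565 + 946 = 1511.
Equity weight = 565/1511 = 0.3739.
Subordinated notes weight = 946/1511 = 0.6261.
Equity contribution = 0.3739 × 17% = 6.3567%.
Remaining for debt = 9.9% − 6.3567% = 3.5433%.
Rd × (1 − 29.5%) × 0.6261 = 3.5433%  ⇒  Rd = 8.0277%.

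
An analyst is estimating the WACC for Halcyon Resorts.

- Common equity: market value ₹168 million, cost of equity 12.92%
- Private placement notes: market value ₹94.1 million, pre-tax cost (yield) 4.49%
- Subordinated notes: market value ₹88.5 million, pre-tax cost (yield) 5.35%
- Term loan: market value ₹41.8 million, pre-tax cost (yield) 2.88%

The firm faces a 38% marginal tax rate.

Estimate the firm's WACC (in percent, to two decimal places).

7.14%

Total capital V = 168 + 94.1 + 88.5 + 41.8 = 392.4.
Equity: weight = 168/392.4 = 0.4281; cost = 12.92%.
Private placement notes: weight = 94.1/392.4 = 0.2398; after-tax cost = 4.49% × (1 − 38%) = 2.7838%.
Subordinated notes: weight = 88.5/392.4 = 0.2255; after-tax cost = 5.35% × (1 − 38%) = 3.3170%.
Term loan: weight = 41.8/392.4 = 0.1065; after-tax cost = 2.88% × (1 − 38%) = 1.7856%.
WACC = 0.4281 × 12.9200% + 0.2398 × 2.7838% + 0.2255 × 3.3170% + 0.1065 × 1.7856% = 7.1374%.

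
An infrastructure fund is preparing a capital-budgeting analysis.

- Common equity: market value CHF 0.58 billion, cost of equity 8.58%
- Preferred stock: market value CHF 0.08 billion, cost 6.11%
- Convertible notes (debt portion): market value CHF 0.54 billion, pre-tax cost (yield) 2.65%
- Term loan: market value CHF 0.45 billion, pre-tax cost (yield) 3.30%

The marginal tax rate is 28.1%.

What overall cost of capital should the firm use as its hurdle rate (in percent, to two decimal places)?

Total capital V = 0.58 + 0.08 + 0.54 + 0.45 = 1.65.
Equity: weight = 0.58/1.65 = 0.3515; cost = 8.58%.
Preferred: weight = 0.08/1.65 = 0.0485; cost = 6.11%.
Convertible notes (debt portion): weight = 0.54/1.65 = 0.3273; after-tax cost = 2.65% × (1 − 28.1%) = 1.9053%.
Term loan: weight = 0.45/1.65 = 0.2727; after-tax cost = 3.3% × (1 − 28.1%) = 2.3727%.
WACC = 0.3515 × 8.5800% + 0.0485 × 6.1100% + 0.3273 × 1.9053% + 0.2727 × 2.3727% = 4.5829%.

4.58%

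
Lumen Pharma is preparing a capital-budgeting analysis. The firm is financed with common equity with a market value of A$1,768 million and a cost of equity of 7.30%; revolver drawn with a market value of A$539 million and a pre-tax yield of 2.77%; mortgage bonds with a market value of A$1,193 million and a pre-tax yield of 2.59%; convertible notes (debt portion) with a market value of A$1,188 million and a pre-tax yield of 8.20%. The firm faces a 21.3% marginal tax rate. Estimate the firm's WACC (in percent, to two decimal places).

5.16%

Total capital V = 1768 + 539 + 1193 + 1188 = 4688.
Equity: weight = 1768/4688 = 0.3771; cost = 7.3%.
Revolver drawn: weight = 539/4688 = 0.1150; after-tax cost = 2.77% × (1 − 21.3%) = 2.1800%.
Mortgage bonds: weight = 1193/4688 = 0.2545; after-tax cost = 2.59% × (1 − 21.3%) = 2.0383%.
Convertible notes (debt portion): weight = 1188/4688 = 0.2534; after-tax cost = 8.2% × (1 − 21.3%) = 6.4534%.
WACC = 0.3771 × 7.3000% + 0.1150 × 2.1800% + 0.2545 × 2.0383% + 0.2534 × 6.4534% = 5.1578%.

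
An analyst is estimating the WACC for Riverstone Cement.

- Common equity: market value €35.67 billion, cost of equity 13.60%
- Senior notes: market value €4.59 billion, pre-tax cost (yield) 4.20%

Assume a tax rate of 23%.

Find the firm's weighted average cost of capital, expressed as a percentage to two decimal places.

12.42%

Total capital V = 35.67 + 4.59 = 40.26.
Equity: weight = 35.67/40.26 = 0.8860; cost = 13.6%.
Senior notes: weight = 4.59/40.26 = 0.1140; after-tax cost = 4.2% × (1 − 23%) = 3.2340%.
WACC = 0.8860 × 13.6000% + 0.1140 × 3.2340% = 12.4182%.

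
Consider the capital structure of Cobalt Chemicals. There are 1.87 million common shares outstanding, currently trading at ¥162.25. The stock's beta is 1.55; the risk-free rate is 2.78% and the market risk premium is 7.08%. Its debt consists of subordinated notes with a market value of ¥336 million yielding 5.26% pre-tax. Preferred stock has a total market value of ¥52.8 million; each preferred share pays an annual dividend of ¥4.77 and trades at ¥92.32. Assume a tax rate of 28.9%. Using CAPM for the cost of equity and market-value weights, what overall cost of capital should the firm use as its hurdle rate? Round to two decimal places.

Cost of equity via CAPM: Re = 2.78% + 1.55 × 7.08% = 13.7540%.
Cost of preferred: Rp = 4.77 / 92.32 = 5.1668%.
Market value of equity E = 162.25 × 1.87m = 303.4075m.
Total capital V = 303.4075 + 52.8 + 336 = 692.2075.
Equity: weight = 303.4075/692.2075 = 0.4383; cost = 13.754%.
Preferred: weight = 52.8/692.2075 = 0.0763; cost = 5.1668%.
Subordinated notes: weight = 336/692.2075 = 0.4854; after-tax cost = 5.26% × (1 − 28.9%) = 3.7399%.
WACC = 0.4383 × 13.7540% + 0.0763 × 5.1668% + 0.4854 × 3.7399% = 8.2381%.

8.24%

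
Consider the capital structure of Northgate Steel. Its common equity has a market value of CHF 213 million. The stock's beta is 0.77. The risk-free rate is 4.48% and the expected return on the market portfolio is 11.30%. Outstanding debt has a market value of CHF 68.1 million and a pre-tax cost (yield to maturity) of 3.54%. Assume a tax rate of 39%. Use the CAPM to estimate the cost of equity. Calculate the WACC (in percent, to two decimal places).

7.90%

Market risk premium = 11.3% − 4.48% = 6.82%.
Cost of equity via CAPM: Re = 4.48% + 0.77 × 6.82% = 9.7314%.
Total capital V = 213 + 68.1 = 281.1.
Equity: weight = 213/281.1 = 0.7577; cost = 9.7314%.
Debt: weight = 68.1/281.1 = 0.2423; after-tax cost = 3.54% × (1 − 39%) = 2.1594%.
WACC = 0.7577 × 9.7314% + 0.2423 × 2.1594% = 7.8970%.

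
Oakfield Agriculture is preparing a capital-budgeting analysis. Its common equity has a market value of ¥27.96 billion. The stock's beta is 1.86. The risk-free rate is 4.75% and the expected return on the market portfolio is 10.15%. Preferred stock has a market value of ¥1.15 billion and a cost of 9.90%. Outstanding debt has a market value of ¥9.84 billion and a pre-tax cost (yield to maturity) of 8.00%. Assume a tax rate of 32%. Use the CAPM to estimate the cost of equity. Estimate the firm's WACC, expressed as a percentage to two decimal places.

Market risk premium = 10.15% − 4.75% = 5.4%.
Cost of equity via CAPM: Re = 4.75% + 1.86 × 5.4% = 14.7940%.
Total capital V = 27.96 + 1.15 + 9.84 = 38.95.
Equity: weight = 27.96/38.95 = 0.7178; cost = 14.794%.
Preferred: weight = 1.15/38.95 = 0.0295; cost = 9.9%.
Debt: weight = 9.84/38.95 = 0.2526; after-tax cost = 8% × (1 − 32%) = 5.4400%.
WACC = 0.7178 × 14.7940% + 0.0295 × 9.9000% + 0.2526 × 5.4400% = 12.2864%.

12.29%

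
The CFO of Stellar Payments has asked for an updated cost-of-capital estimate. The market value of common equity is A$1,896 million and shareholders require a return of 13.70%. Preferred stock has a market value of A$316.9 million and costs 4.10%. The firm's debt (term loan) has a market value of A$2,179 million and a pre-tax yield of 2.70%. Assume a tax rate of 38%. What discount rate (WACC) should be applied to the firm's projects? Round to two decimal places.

7.04%

Total capital V = 1896 + 316.9 + 2179 = 4391.9.
Equity: weight = 1896/4391.9 = 0.4317; cost = 13.7%.
Preferred: weight = 316.9/4391.9 = 0.0722; cost = 4.1%.
Term loan: weight = 2179/4391.9 = 0.4961; after-tax cost = 2.7% × (1 − 38%) = 1.6740%.
WACC = 0.4317 × 13.7000% + 0.0722 × 4.1000% + 0.4961 × 1.6740% = 7.0407%.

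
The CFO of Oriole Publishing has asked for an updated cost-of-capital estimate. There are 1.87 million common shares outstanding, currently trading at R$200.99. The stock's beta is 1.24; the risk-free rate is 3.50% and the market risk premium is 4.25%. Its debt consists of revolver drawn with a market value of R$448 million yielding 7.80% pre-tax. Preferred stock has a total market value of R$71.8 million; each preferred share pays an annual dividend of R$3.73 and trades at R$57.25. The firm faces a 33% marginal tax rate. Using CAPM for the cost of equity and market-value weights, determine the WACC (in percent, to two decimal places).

6.82%

Cost of equity via CAPM: Re = 3.5% + 1.24 × 4.25% = 8.7700%.
Cost of preferred: Rp = 3.73 / 57.25 = 6.5153%.
Market value of equity E = 200.99 × 1.87m = 375.8513m.
Total capital V = 375.8513 + 71.8 + 448 = 895.6513.
Equity: weight = 375.8513/895.6513 = 0.4196; cost = 8.77%.
Preferred: weight = 71.8/895.6513 = 0.0802; cost = 6.5153%.
Revolver drawn: weight = 448/895.6513 = 0.5002; after-tax cost = 7.8% × (1 − 33%) = 5.2260%.
WACC = 0.4196 × 8.7700% + 0.0802 × 6.5153% + 0.5002 × 5.2260% = 6.8166%.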